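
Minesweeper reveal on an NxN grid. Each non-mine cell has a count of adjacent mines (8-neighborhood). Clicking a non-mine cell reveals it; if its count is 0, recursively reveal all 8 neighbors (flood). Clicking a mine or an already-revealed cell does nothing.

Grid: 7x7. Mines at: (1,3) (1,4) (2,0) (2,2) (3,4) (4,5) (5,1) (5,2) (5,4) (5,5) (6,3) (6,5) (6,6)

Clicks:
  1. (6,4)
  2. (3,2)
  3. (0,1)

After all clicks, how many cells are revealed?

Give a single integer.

Click 1 (6,4) count=4: revealed 1 new [(6,4)] -> total=1
Click 2 (3,2) count=1: revealed 1 new [(3,2)] -> total=2
Click 3 (0,1) count=0: revealed 6 new [(0,0) (0,1) (0,2) (1,0) (1,1) (1,2)] -> total=8

Answer: 8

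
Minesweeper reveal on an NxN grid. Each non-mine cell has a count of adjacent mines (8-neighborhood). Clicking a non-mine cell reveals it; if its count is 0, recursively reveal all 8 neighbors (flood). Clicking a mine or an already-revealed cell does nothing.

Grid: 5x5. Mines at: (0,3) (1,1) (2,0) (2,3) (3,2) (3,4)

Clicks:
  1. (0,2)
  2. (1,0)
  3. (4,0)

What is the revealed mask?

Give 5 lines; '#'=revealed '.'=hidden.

Click 1 (0,2) count=2: revealed 1 new [(0,2)] -> total=1
Click 2 (1,0) count=2: revealed 1 new [(1,0)] -> total=2
Click 3 (4,0) count=0: revealed 4 new [(3,0) (3,1) (4,0) (4,1)] -> total=6

Answer: ..#..
#....
.....
##...
##...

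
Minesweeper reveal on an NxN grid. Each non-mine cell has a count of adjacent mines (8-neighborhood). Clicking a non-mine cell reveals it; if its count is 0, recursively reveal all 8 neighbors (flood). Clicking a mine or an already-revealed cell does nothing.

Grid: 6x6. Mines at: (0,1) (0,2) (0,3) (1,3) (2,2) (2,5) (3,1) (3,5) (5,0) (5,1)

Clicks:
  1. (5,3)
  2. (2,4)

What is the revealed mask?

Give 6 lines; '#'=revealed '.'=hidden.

Click 1 (5,3) count=0: revealed 11 new [(3,2) (3,3) (3,4) (4,2) (4,3) (4,4) (4,5) (5,2) (5,3) (5,4) (5,5)] -> total=11
Click 2 (2,4) count=3: revealed 1 new [(2,4)] -> total=12

Answer: ......
......
....#.
..###.
..####
..####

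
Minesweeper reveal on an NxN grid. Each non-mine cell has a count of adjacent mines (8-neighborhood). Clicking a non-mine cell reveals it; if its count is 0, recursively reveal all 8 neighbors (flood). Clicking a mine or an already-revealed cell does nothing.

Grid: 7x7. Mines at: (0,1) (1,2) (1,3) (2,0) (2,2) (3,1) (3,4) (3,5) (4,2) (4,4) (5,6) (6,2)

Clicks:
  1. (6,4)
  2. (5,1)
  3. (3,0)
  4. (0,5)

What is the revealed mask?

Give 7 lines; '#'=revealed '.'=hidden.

Click 1 (6,4) count=0: revealed 6 new [(5,3) (5,4) (5,5) (6,3) (6,4) (6,5)] -> total=6
Click 2 (5,1) count=2: revealed 1 new [(5,1)] -> total=7
Click 3 (3,0) count=2: revealed 1 new [(3,0)] -> total=8
Click 4 (0,5) count=0: revealed 9 new [(0,4) (0,5) (0,6) (1,4) (1,5) (1,6) (2,4) (2,5) (2,6)] -> total=17

Answer: ....###
....###
....###
#......
.......
.#.###.
...###.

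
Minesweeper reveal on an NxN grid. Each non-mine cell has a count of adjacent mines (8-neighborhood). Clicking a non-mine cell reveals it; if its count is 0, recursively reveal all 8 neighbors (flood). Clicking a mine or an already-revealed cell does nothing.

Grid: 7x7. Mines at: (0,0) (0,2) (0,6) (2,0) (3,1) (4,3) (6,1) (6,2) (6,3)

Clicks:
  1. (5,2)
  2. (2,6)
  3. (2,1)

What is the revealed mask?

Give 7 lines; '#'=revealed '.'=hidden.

Click 1 (5,2) count=4: revealed 1 new [(5,2)] -> total=1
Click 2 (2,6) count=0: revealed 27 new [(0,3) (0,4) (0,5) (1,2) (1,3) (1,4) (1,5) (1,6) (2,2) (2,3) (2,4) (2,5) (2,6) (3,2) (3,3) (3,4) (3,5) (3,6) (4,4) (4,5) (4,6) (5,4) (5,5) (5,6) (6,4) (6,5) (6,6)] -> total=28
Click 3 (2,1) count=2: revealed 1 new [(2,1)] -> total=29

Answer: ...###.
..#####
.######
..#####
....###
..#.###
....###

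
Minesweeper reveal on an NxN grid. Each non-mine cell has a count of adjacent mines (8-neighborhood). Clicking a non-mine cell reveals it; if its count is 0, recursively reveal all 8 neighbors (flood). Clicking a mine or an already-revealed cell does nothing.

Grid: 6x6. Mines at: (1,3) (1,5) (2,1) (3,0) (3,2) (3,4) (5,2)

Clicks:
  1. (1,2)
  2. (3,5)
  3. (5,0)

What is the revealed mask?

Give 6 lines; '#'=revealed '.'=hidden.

Answer: ......
..#...
......
.....#
##....
##....

Derivation:
Click 1 (1,2) count=2: revealed 1 new [(1,2)] -> total=1
Click 2 (3,5) count=1: revealed 1 new [(3,5)] -> total=2
Click 3 (5,0) count=0: revealed 4 new [(4,0) (4,1) (5,0) (5,1)] -> total=6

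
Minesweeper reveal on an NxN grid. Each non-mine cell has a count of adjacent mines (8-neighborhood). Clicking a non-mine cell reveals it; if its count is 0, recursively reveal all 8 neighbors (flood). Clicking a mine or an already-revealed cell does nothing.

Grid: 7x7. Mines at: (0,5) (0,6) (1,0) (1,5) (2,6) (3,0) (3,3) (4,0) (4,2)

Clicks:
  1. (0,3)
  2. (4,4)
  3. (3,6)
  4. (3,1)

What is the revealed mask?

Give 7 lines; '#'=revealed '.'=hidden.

Answer: .####..
.####..
.####..
.#....#
....#..
.......
.......

Derivation:
Click 1 (0,3) count=0: revealed 12 new [(0,1) (0,2) (0,3) (0,4) (1,1) (1,2) (1,3) (1,4) (2,1) (2,2) (2,3) (2,4)] -> total=12
Click 2 (4,4) count=1: revealed 1 new [(4,4)] -> total=13
Click 3 (3,6) count=1: revealed 1 new [(3,6)] -> total=14
Click 4 (3,1) count=3: revealed 1 new [(3,1)] -> total=15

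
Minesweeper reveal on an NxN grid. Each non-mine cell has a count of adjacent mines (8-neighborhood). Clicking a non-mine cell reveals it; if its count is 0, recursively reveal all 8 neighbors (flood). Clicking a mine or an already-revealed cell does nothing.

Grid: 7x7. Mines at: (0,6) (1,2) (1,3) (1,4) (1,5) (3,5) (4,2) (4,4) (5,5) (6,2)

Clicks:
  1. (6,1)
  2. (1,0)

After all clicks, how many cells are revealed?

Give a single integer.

Answer: 14

Derivation:
Click 1 (6,1) count=1: revealed 1 new [(6,1)] -> total=1
Click 2 (1,0) count=0: revealed 13 new [(0,0) (0,1) (1,0) (1,1) (2,0) (2,1) (3,0) (3,1) (4,0) (4,1) (5,0) (5,1) (6,0)] -> total=14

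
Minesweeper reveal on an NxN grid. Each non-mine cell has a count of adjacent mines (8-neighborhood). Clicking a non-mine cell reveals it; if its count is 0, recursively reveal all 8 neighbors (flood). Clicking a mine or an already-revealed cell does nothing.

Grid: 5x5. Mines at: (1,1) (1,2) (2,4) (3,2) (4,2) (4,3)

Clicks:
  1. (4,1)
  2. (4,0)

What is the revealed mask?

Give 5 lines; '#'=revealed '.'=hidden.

Answer: .....
.....
##...
##...
##...

Derivation:
Click 1 (4,1) count=2: revealed 1 new [(4,1)] -> total=1
Click 2 (4,0) count=0: revealed 5 new [(2,0) (2,1) (3,0) (3,1) (4,0)] -> total=6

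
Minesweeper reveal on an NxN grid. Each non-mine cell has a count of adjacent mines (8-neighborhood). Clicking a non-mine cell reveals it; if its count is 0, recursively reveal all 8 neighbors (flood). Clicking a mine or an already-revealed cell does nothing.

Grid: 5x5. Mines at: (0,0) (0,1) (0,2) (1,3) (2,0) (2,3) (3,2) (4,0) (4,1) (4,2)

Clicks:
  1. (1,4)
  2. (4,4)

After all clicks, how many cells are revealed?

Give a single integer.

Answer: 5

Derivation:
Click 1 (1,4) count=2: revealed 1 new [(1,4)] -> total=1
Click 2 (4,4) count=0: revealed 4 new [(3,3) (3,4) (4,3) (4,4)] -> total=5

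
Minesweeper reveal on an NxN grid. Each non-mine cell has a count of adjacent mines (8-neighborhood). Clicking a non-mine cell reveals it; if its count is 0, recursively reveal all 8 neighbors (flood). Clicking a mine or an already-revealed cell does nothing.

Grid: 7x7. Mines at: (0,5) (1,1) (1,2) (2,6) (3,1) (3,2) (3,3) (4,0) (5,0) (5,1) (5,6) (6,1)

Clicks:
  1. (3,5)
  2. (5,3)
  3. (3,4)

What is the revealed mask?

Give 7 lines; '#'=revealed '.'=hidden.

Click 1 (3,5) count=1: revealed 1 new [(3,5)] -> total=1
Click 2 (5,3) count=0: revealed 12 new [(4,2) (4,3) (4,4) (4,5) (5,2) (5,3) (5,4) (5,5) (6,2) (6,3) (6,4) (6,5)] -> total=13
Click 3 (3,4) count=1: revealed 1 new [(3,4)] -> total=14

Answer: .......
.......
.......
....##.
..####.
..####.
..####.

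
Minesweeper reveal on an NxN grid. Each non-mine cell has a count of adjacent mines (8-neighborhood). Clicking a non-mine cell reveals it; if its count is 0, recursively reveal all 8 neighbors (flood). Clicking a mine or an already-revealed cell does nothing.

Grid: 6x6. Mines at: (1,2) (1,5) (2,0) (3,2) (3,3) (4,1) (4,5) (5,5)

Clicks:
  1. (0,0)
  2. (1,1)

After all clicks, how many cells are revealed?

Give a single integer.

Click 1 (0,0) count=0: revealed 4 new [(0,0) (0,1) (1,0) (1,1)] -> total=4
Click 2 (1,1) count=2: revealed 0 new [(none)] -> total=4

Answer: 4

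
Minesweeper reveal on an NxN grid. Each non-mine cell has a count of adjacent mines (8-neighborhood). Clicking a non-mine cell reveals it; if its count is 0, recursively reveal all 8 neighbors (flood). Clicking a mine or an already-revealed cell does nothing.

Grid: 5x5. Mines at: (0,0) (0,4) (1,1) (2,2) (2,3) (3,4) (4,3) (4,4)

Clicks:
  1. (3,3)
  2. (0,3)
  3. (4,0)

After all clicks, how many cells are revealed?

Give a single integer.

Click 1 (3,3) count=5: revealed 1 new [(3,3)] -> total=1
Click 2 (0,3) count=1: revealed 1 new [(0,3)] -> total=2
Click 3 (4,0) count=0: revealed 8 new [(2,0) (2,1) (3,0) (3,1) (3,2) (4,0) (4,1) (4,2)] -> total=10

Answer: 10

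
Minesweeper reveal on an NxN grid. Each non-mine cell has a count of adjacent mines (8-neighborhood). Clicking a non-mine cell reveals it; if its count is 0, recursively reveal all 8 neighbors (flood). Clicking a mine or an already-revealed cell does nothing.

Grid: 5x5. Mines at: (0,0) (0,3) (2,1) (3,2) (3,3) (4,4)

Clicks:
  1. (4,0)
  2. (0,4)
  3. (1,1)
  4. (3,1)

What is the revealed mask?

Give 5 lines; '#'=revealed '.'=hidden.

Answer: ....#
.#...
.....
##...
##...

Derivation:
Click 1 (4,0) count=0: revealed 4 new [(3,0) (3,1) (4,0) (4,1)] -> total=4
Click 2 (0,4) count=1: revealed 1 new [(0,4)] -> total=5
Click 3 (1,1) count=2: revealed 1 new [(1,1)] -> total=6
Click 4 (3,1) count=2: revealed 0 new [(none)] -> total=6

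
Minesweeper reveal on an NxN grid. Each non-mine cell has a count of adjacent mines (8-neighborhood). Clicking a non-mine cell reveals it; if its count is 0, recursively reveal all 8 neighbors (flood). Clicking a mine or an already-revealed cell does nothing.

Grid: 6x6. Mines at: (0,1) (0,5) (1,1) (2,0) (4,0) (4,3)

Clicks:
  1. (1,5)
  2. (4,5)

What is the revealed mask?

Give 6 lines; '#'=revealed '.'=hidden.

Click 1 (1,5) count=1: revealed 1 new [(1,5)] -> total=1
Click 2 (4,5) count=0: revealed 18 new [(0,2) (0,3) (0,4) (1,2) (1,3) (1,4) (2,2) (2,3) (2,4) (2,5) (3,2) (3,3) (3,4) (3,5) (4,4) (4,5) (5,4) (5,5)] -> total=19

Answer: ..###.
..####
..####
..####
....##
....##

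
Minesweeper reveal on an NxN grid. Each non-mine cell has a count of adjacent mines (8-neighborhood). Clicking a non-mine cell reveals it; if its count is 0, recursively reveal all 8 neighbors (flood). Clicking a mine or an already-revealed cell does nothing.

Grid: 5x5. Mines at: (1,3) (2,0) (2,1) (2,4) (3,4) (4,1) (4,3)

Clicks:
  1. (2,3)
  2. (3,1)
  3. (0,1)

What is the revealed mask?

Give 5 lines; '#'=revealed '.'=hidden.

Answer: ###..
###..
...#.
.#...
.....

Derivation:
Click 1 (2,3) count=3: revealed 1 new [(2,3)] -> total=1
Click 2 (3,1) count=3: revealed 1 new [(3,1)] -> total=2
Click 3 (0,1) count=0: revealed 6 new [(0,0) (0,1) (0,2) (1,0) (1,1) (1,2)] -> total=8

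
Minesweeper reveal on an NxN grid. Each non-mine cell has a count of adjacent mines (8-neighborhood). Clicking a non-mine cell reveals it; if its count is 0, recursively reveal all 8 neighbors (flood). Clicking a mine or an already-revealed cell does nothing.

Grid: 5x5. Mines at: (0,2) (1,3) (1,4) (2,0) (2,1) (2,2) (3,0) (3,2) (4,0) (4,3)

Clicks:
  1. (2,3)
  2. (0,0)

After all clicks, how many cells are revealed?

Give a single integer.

Answer: 5

Derivation:
Click 1 (2,3) count=4: revealed 1 new [(2,3)] -> total=1
Click 2 (0,0) count=0: revealed 4 new [(0,0) (0,1) (1,0) (1,1)] -> total=5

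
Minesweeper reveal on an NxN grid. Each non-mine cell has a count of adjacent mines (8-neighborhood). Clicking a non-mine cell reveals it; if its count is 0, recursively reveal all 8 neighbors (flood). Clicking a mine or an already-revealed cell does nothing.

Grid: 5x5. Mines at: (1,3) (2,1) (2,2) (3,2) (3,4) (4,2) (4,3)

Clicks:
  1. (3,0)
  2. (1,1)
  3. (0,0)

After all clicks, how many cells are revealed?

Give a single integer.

Answer: 7

Derivation:
Click 1 (3,0) count=1: revealed 1 new [(3,0)] -> total=1
Click 2 (1,1) count=2: revealed 1 new [(1,1)] -> total=2
Click 3 (0,0) count=0: revealed 5 new [(0,0) (0,1) (0,2) (1,0) (1,2)] -> total=7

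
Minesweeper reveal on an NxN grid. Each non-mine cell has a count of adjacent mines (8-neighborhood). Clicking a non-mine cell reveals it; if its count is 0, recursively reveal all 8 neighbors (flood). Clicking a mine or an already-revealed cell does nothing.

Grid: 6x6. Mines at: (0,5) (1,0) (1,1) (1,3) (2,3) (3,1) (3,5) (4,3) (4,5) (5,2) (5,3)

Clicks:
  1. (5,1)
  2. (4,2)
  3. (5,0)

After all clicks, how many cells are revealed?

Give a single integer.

Click 1 (5,1) count=1: revealed 1 new [(5,1)] -> total=1
Click 2 (4,2) count=4: revealed 1 new [(4,2)] -> total=2
Click 3 (5,0) count=0: revealed 3 new [(4,0) (4,1) (5,0)] -> total=5

Answer: 5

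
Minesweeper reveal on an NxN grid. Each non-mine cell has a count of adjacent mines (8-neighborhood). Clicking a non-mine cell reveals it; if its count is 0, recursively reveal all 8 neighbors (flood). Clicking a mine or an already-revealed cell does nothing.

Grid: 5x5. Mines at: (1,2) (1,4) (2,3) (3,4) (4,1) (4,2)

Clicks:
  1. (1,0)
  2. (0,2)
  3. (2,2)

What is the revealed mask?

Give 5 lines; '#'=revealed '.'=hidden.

Click 1 (1,0) count=0: revealed 8 new [(0,0) (0,1) (1,0) (1,1) (2,0) (2,1) (3,0) (3,1)] -> total=8
Click 2 (0,2) count=1: revealed 1 new [(0,2)] -> total=9
Click 3 (2,2) count=2: revealed 1 new [(2,2)] -> total=10

Answer: ###..
##...
###..
##...
.....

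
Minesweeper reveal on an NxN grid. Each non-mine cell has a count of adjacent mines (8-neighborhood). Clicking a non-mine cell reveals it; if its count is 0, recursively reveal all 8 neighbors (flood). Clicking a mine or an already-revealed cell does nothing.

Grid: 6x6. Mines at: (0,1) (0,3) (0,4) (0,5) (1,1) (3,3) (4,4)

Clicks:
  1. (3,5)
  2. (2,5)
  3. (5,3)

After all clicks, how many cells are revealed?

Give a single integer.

Answer: 7

Derivation:
Click 1 (3,5) count=1: revealed 1 new [(3,5)] -> total=1
Click 2 (2,5) count=0: revealed 5 new [(1,4) (1,5) (2,4) (2,5) (3,4)] -> total=6
Click 3 (5,3) count=1: revealed 1 new [(5,3)] -> total=7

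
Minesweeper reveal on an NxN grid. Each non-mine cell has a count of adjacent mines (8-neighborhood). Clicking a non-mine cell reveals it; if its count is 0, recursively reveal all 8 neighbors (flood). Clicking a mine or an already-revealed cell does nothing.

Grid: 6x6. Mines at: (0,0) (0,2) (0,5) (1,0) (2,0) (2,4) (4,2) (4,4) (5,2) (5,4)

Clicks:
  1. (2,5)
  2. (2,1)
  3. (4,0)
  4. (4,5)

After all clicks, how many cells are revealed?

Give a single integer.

Click 1 (2,5) count=1: revealed 1 new [(2,5)] -> total=1
Click 2 (2,1) count=2: revealed 1 new [(2,1)] -> total=2
Click 3 (4,0) count=0: revealed 6 new [(3,0) (3,1) (4,0) (4,1) (5,0) (5,1)] -> total=8
Click 4 (4,5) count=2: revealed 1 new [(4,5)] -> total=9

Answer: 9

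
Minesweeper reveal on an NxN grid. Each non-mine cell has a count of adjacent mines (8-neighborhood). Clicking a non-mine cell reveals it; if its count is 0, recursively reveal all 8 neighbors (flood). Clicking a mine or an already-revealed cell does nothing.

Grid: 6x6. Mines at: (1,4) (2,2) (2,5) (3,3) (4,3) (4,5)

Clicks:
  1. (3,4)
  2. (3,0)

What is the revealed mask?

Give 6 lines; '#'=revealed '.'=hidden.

Click 1 (3,4) count=4: revealed 1 new [(3,4)] -> total=1
Click 2 (3,0) count=0: revealed 19 new [(0,0) (0,1) (0,2) (0,3) (1,0) (1,1) (1,2) (1,3) (2,0) (2,1) (3,0) (3,1) (3,2) (4,0) (4,1) (4,2) (5,0) (5,1) (5,2)] -> total=20

Answer: ####..
####..
##....
###.#.
###...
###...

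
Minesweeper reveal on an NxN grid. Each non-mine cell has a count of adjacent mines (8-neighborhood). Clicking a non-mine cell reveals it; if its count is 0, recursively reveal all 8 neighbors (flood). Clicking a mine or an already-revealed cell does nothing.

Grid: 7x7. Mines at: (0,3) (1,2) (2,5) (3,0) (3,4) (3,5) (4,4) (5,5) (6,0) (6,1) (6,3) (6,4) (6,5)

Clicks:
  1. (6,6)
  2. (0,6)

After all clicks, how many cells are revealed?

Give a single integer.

Answer: 7

Derivation:
Click 1 (6,6) count=2: revealed 1 new [(6,6)] -> total=1
Click 2 (0,6) count=0: revealed 6 new [(0,4) (0,5) (0,6) (1,4) (1,5) (1,6)] -> total=7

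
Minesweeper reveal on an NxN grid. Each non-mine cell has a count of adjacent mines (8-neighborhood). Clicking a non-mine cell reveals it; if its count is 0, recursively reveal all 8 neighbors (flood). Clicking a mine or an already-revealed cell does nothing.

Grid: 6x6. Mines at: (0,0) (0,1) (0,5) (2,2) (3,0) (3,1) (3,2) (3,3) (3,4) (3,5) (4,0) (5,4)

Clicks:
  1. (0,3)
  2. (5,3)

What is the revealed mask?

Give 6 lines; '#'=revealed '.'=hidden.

Answer: ..###.
..###.
......
......
......
...#..

Derivation:
Click 1 (0,3) count=0: revealed 6 new [(0,2) (0,3) (0,4) (1,2) (1,3) (1,4)] -> total=6
Click 2 (5,3) count=1: revealed 1 new [(5,3)] -> total=7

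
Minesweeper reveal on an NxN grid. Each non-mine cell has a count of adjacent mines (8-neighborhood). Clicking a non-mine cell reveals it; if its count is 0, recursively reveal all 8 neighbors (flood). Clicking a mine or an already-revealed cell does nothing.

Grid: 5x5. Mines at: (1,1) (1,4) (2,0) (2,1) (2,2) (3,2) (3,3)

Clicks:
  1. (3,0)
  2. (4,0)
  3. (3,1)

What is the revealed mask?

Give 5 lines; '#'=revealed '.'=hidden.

Answer: .....
.....
.....
##...
##...

Derivation:
Click 1 (3,0) count=2: revealed 1 new [(3,0)] -> total=1
Click 2 (4,0) count=0: revealed 3 new [(3,1) (4,0) (4,1)] -> total=4
Click 3 (3,1) count=4: revealed 0 new [(none)] -> total=4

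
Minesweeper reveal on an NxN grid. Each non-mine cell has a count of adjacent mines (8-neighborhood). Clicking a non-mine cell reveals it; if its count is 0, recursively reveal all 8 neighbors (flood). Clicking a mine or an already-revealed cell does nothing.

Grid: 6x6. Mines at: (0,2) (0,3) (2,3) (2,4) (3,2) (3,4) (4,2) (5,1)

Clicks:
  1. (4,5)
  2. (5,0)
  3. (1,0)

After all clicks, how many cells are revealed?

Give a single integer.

Click 1 (4,5) count=1: revealed 1 new [(4,5)] -> total=1
Click 2 (5,0) count=1: revealed 1 new [(5,0)] -> total=2
Click 3 (1,0) count=0: revealed 10 new [(0,0) (0,1) (1,0) (1,1) (2,0) (2,1) (3,0) (3,1) (4,0) (4,1)] -> total=12

Answer: 12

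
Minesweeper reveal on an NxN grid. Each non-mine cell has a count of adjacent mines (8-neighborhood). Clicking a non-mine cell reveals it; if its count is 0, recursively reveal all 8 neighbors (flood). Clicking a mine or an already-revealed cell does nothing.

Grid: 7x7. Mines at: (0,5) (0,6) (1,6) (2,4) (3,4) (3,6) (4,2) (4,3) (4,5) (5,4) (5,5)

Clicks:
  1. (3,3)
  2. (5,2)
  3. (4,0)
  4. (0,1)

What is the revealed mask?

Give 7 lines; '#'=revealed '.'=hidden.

Answer: #####..
#####..
####...
####...
##.....
####...
####...

Derivation:
Click 1 (3,3) count=4: revealed 1 new [(3,3)] -> total=1
Click 2 (5,2) count=2: revealed 1 new [(5,2)] -> total=2
Click 3 (4,0) count=0: revealed 26 new [(0,0) (0,1) (0,2) (0,3) (0,4) (1,0) (1,1) (1,2) (1,3) (1,4) (2,0) (2,1) (2,2) (2,3) (3,0) (3,1) (3,2) (4,0) (4,1) (5,0) (5,1) (5,3) (6,0) (6,1) (6,2) (6,3)] -> total=28
Click 4 (0,1) count=0: revealed 0 new [(none)] -> total=28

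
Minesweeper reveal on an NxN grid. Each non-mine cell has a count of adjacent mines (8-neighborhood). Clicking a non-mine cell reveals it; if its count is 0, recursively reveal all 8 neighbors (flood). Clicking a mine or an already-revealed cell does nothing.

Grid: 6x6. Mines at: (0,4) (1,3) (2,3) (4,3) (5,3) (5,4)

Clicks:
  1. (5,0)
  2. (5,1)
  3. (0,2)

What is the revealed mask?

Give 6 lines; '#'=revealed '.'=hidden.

Click 1 (5,0) count=0: revealed 18 new [(0,0) (0,1) (0,2) (1,0) (1,1) (1,2) (2,0) (2,1) (2,2) (3,0) (3,1) (3,2) (4,0) (4,1) (4,2) (5,0) (5,1) (5,2)] -> total=18
Click 2 (5,1) count=0: revealed 0 new [(none)] -> total=18
Click 3 (0,2) count=1: revealed 0 new [(none)] -> total=18

Answer: ###...
###...
###...
###...
###...
###...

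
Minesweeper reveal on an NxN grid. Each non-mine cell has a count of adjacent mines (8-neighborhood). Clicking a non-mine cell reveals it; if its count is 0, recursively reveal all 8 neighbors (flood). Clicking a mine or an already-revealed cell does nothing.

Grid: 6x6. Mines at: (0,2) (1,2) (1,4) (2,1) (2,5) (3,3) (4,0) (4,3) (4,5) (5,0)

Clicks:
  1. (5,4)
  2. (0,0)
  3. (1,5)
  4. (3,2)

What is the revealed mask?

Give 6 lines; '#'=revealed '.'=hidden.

Click 1 (5,4) count=2: revealed 1 new [(5,4)] -> total=1
Click 2 (0,0) count=0: revealed 4 new [(0,0) (0,1) (1,0) (1,1)] -> total=5
Click 3 (1,5) count=2: revealed 1 new [(1,5)] -> total=6
Click 4 (3,2) count=3: revealed 1 new [(3,2)] -> total=7

Answer: ##....
##...#
......
..#...
......
....#.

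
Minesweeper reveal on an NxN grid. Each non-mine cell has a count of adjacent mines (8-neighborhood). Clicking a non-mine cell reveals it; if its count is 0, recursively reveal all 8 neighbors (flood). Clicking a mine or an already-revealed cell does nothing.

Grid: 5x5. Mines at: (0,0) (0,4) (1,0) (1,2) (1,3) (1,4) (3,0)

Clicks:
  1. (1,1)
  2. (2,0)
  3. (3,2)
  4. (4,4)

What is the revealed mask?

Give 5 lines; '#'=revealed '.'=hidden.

Answer: .....
.#...
#####
.####
.####

Derivation:
Click 1 (1,1) count=3: revealed 1 new [(1,1)] -> total=1
Click 2 (2,0) count=2: revealed 1 new [(2,0)] -> total=2
Click 3 (3,2) count=0: revealed 12 new [(2,1) (2,2) (2,3) (2,4) (3,1) (3,2) (3,3) (3,4) (4,1) (4,2) (4,3) (4,4)] -> total=14
Click 4 (4,4) count=0: revealed 0 new [(none)] -> total=14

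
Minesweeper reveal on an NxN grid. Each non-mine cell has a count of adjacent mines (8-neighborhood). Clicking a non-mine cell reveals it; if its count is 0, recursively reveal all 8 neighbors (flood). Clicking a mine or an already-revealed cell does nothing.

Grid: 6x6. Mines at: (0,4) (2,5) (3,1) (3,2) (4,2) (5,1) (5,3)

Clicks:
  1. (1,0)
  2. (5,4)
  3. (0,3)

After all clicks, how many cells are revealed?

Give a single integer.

Click 1 (1,0) count=0: revealed 12 new [(0,0) (0,1) (0,2) (0,3) (1,0) (1,1) (1,2) (1,3) (2,0) (2,1) (2,2) (2,3)] -> total=12
Click 2 (5,4) count=1: revealed 1 new [(5,4)] -> total=13
Click 3 (0,3) count=1: revealed 0 new [(none)] -> total=13

Answer: 13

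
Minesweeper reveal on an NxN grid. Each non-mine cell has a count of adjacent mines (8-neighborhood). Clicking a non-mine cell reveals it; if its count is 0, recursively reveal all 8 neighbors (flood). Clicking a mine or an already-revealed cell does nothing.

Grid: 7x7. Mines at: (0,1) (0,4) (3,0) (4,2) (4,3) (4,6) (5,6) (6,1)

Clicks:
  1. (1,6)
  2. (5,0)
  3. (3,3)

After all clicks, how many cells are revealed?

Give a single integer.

Answer: 21

Derivation:
Click 1 (1,6) count=0: revealed 20 new [(0,5) (0,6) (1,1) (1,2) (1,3) (1,4) (1,5) (1,6) (2,1) (2,2) (2,3) (2,4) (2,5) (2,6) (3,1) (3,2) (3,3) (3,4) (3,5) (3,6)] -> total=20
Click 2 (5,0) count=1: revealed 1 new [(5,0)] -> total=21
Click 3 (3,3) count=2: revealed 0 new [(none)] -> total=21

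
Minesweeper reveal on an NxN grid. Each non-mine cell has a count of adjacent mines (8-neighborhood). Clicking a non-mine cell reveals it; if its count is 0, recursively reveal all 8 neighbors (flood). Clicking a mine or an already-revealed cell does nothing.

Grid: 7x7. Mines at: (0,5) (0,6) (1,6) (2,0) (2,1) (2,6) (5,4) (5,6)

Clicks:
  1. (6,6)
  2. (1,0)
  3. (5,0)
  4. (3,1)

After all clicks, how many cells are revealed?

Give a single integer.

Answer: 36

Derivation:
Click 1 (6,6) count=1: revealed 1 new [(6,6)] -> total=1
Click 2 (1,0) count=2: revealed 1 new [(1,0)] -> total=2
Click 3 (5,0) count=0: revealed 34 new [(0,0) (0,1) (0,2) (0,3) (0,4) (1,1) (1,2) (1,3) (1,4) (1,5) (2,2) (2,3) (2,4) (2,5) (3,0) (3,1) (3,2) (3,3) (3,4) (3,5) (4,0) (4,1) (4,2) (4,3) (4,4) (4,5) (5,0) (5,1) (5,2) (5,3) (6,0) (6,1) (6,2) (6,3)] -> total=36
Click 4 (3,1) count=2: revealed 0 new [(none)] -> total=36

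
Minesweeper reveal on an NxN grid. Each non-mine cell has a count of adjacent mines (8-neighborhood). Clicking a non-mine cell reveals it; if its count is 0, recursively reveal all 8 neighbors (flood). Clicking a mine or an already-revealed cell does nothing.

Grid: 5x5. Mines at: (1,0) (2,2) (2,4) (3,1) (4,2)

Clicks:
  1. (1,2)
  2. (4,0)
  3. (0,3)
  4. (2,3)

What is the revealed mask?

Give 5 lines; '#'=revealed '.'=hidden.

Answer: .####
.####
...#.
.....
#....

Derivation:
Click 1 (1,2) count=1: revealed 1 new [(1,2)] -> total=1
Click 2 (4,0) count=1: revealed 1 new [(4,0)] -> total=2
Click 3 (0,3) count=0: revealed 7 new [(0,1) (0,2) (0,3) (0,4) (1,1) (1,3) (1,4)] -> total=9
Click 4 (2,3) count=2: revealed 1 new [(2,3)] -> total=10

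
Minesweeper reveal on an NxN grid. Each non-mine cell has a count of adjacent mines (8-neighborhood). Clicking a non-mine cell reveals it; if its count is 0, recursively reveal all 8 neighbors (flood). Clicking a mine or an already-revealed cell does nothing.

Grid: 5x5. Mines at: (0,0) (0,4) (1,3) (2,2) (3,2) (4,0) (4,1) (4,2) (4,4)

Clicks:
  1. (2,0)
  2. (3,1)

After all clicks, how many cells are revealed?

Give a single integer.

Click 1 (2,0) count=0: revealed 6 new [(1,0) (1,1) (2,0) (2,1) (3,0) (3,1)] -> total=6
Click 2 (3,1) count=5: revealed 0 new [(none)] -> total=6

Answer: 6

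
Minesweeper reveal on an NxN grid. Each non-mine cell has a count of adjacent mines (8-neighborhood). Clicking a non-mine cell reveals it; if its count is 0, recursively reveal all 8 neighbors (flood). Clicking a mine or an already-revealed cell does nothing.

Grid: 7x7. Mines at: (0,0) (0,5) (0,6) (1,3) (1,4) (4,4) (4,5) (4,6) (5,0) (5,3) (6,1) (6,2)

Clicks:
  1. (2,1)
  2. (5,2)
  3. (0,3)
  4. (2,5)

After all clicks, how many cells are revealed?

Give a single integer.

Answer: 18

Derivation:
Click 1 (2,1) count=0: revealed 15 new [(1,0) (1,1) (1,2) (2,0) (2,1) (2,2) (2,3) (3,0) (3,1) (3,2) (3,3) (4,0) (4,1) (4,2) (4,3)] -> total=15
Click 2 (5,2) count=3: revealed 1 new [(5,2)] -> total=16
Click 3 (0,3) count=2: revealed 1 new [(0,3)] -> total=17
Click 4 (2,5) count=1: revealed 1 new [(2,5)] -> total=18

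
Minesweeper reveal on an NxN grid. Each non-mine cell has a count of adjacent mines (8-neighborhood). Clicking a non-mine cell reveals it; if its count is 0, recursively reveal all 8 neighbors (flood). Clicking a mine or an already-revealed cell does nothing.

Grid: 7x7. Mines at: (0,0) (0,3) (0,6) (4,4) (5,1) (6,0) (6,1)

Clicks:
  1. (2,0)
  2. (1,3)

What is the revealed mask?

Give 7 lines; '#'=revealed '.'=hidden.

Click 1 (2,0) count=0: revealed 37 new [(1,0) (1,1) (1,2) (1,3) (1,4) (1,5) (1,6) (2,0) (2,1) (2,2) (2,3) (2,4) (2,5) (2,6) (3,0) (3,1) (3,2) (3,3) (3,4) (3,5) (3,6) (4,0) (4,1) (4,2) (4,3) (4,5) (4,6) (5,2) (5,3) (5,4) (5,5) (5,6) (6,2) (6,3) (6,4) (6,5) (6,6)] -> total=37
Click 2 (1,3) count=1: revealed 0 new [(none)] -> total=37

Answer: .......
#######
#######
#######
####.##
..#####
..#####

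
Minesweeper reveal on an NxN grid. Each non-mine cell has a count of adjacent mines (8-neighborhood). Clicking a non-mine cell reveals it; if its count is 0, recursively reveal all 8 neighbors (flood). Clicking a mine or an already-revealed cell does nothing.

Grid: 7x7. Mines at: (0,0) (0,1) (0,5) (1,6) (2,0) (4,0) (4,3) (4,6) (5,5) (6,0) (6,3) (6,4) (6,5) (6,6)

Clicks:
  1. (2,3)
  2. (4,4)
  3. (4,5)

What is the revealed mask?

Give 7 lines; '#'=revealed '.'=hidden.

Answer: ..###..
.#####.
.#####.
.#####.
....##.
.......
.......

Derivation:
Click 1 (2,3) count=0: revealed 18 new [(0,2) (0,3) (0,4) (1,1) (1,2) (1,3) (1,4) (1,5) (2,1) (2,2) (2,3) (2,4) (2,5) (3,1) (3,2) (3,3) (3,4) (3,5)] -> total=18
Click 2 (4,4) count=2: revealed 1 new [(4,4)] -> total=19
Click 3 (4,5) count=2: revealed 1 new [(4,5)] -> total=20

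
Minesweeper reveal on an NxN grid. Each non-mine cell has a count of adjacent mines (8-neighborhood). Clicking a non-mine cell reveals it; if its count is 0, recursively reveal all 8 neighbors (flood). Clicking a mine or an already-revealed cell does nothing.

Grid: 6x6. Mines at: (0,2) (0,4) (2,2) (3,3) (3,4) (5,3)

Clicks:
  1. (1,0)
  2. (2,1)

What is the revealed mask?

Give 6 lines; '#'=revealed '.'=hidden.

Click 1 (1,0) count=0: revealed 15 new [(0,0) (0,1) (1,0) (1,1) (2,0) (2,1) (3,0) (3,1) (3,2) (4,0) (4,1) (4,2) (5,0) (5,1) (5,2)] -> total=15
Click 2 (2,1) count=1: revealed 0 new [(none)] -> total=15

Answer: ##....
##....
##....
###...
###...
###...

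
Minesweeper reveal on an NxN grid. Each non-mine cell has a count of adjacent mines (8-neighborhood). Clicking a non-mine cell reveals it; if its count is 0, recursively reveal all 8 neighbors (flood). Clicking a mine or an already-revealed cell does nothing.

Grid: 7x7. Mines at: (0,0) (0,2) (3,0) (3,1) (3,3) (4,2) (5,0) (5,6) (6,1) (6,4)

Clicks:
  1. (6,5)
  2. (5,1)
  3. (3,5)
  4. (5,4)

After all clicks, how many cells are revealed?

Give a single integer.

Click 1 (6,5) count=2: revealed 1 new [(6,5)] -> total=1
Click 2 (5,1) count=3: revealed 1 new [(5,1)] -> total=2
Click 3 (3,5) count=0: revealed 18 new [(0,3) (0,4) (0,5) (0,6) (1,3) (1,4) (1,5) (1,6) (2,3) (2,4) (2,5) (2,6) (3,4) (3,5) (3,6) (4,4) (4,5) (4,6)] -> total=20
Click 4 (5,4) count=1: revealed 1 new [(5,4)] -> total=21

Answer: 21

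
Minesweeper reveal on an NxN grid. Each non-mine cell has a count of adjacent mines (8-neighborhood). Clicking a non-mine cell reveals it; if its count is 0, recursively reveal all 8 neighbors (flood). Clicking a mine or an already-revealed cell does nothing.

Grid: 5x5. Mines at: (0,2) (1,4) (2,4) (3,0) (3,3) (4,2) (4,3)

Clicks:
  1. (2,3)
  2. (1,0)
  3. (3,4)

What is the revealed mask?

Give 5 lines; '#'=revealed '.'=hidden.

Answer: ##...
##...
##.#.
....#
.....

Derivation:
Click 1 (2,3) count=3: revealed 1 new [(2,3)] -> total=1
Click 2 (1,0) count=0: revealed 6 new [(0,0) (0,1) (1,0) (1,1) (2,0) (2,1)] -> total=7
Click 3 (3,4) count=3: revealed 1 new [(3,4)] -> total=8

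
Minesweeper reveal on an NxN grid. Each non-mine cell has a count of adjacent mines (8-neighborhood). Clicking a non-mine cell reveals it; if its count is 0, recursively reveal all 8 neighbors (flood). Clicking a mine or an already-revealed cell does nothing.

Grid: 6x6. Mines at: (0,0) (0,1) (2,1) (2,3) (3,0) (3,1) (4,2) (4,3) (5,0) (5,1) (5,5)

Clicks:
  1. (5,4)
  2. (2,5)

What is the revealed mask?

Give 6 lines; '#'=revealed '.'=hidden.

Answer: ..####
..####
....##
....##
....##
....#.

Derivation:
Click 1 (5,4) count=2: revealed 1 new [(5,4)] -> total=1
Click 2 (2,5) count=0: revealed 14 new [(0,2) (0,3) (0,4) (0,5) (1,2) (1,3) (1,4) (1,5) (2,4) (2,5) (3,4) (3,5) (4,4) (4,5)] -> total=15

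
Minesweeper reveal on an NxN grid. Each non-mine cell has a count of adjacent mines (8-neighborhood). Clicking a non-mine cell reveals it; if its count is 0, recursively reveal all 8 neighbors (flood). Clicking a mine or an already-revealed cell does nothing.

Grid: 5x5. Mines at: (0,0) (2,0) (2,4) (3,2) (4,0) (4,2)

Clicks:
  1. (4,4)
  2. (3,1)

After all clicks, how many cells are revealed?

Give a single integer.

Click 1 (4,4) count=0: revealed 4 new [(3,3) (3,4) (4,3) (4,4)] -> total=4
Click 2 (3,1) count=4: revealed 1 new [(3,1)] -> total=5

Answer: 5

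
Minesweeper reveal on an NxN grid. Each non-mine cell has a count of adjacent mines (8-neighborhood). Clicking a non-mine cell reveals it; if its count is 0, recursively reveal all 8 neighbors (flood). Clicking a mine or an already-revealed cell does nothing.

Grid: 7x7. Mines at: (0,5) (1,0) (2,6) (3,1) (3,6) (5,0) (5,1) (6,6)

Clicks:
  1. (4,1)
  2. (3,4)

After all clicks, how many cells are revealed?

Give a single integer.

Answer: 31

Derivation:
Click 1 (4,1) count=3: revealed 1 new [(4,1)] -> total=1
Click 2 (3,4) count=0: revealed 30 new [(0,1) (0,2) (0,3) (0,4) (1,1) (1,2) (1,3) (1,4) (1,5) (2,1) (2,2) (2,3) (2,4) (2,5) (3,2) (3,3) (3,4) (3,5) (4,2) (4,3) (4,4) (4,5) (5,2) (5,3) (5,4) (5,5) (6,2) (6,3) (6,4) (6,5)] -> total=31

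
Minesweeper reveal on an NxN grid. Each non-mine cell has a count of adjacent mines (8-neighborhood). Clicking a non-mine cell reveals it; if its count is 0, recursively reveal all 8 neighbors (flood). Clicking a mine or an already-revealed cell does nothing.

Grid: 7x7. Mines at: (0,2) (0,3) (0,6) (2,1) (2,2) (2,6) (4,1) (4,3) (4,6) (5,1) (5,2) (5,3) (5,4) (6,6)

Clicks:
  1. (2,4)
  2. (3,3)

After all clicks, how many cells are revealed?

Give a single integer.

Answer: 9

Derivation:
Click 1 (2,4) count=0: revealed 9 new [(1,3) (1,4) (1,5) (2,3) (2,4) (2,5) (3,3) (3,4) (3,5)] -> total=9
Click 2 (3,3) count=2: revealed 0 new [(none)] -> total=9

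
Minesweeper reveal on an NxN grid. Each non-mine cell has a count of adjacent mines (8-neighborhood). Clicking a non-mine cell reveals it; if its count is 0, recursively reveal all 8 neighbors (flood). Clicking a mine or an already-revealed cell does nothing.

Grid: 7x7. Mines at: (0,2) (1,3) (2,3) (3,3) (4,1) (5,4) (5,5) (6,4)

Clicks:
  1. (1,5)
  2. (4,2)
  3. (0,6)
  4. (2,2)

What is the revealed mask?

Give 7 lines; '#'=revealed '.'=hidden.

Answer: ....###
....###
..#.###
....###
..#.###
.......
.......

Derivation:
Click 1 (1,5) count=0: revealed 15 new [(0,4) (0,5) (0,6) (1,4) (1,5) (1,6) (2,4) (2,5) (2,6) (3,4) (3,5) (3,6) (4,4) (4,5) (4,6)] -> total=15
Click 2 (4,2) count=2: revealed 1 new [(4,2)] -> total=16
Click 3 (0,6) count=0: revealed 0 new [(none)] -> total=16
Click 4 (2,2) count=3: revealed 1 new [(2,2)] -> total=17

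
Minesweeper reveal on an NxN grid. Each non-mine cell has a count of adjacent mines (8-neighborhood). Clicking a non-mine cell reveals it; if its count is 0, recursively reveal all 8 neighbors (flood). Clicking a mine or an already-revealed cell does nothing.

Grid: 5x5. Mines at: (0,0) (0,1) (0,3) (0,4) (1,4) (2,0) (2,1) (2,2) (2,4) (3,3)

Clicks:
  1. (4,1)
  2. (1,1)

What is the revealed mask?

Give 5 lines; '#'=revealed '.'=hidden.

Answer: .....
.#...
.....
###..
###..

Derivation:
Click 1 (4,1) count=0: revealed 6 new [(3,0) (3,1) (3,2) (4,0) (4,1) (4,2)] -> total=6
Click 2 (1,1) count=5: revealed 1 new [(1,1)] -> total=7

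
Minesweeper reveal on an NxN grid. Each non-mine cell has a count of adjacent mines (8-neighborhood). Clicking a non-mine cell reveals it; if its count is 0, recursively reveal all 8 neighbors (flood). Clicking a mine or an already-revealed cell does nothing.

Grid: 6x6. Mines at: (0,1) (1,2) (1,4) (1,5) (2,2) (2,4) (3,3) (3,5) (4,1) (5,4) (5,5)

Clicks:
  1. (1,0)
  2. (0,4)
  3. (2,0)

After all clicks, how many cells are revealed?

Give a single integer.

Click 1 (1,0) count=1: revealed 1 new [(1,0)] -> total=1
Click 2 (0,4) count=2: revealed 1 new [(0,4)] -> total=2
Click 3 (2,0) count=0: revealed 5 new [(1,1) (2,0) (2,1) (3,0) (3,1)] -> total=7

Answer: 7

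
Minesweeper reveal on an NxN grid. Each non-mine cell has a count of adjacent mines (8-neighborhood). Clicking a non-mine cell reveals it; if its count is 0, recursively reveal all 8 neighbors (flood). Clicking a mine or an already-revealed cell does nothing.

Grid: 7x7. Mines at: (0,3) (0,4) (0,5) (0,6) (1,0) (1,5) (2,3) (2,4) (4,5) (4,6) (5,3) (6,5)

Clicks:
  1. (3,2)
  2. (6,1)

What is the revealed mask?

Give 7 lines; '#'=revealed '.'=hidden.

Answer: .......
.......
###....
###....
###....
###....
###....

Derivation:
Click 1 (3,2) count=1: revealed 1 new [(3,2)] -> total=1
Click 2 (6,1) count=0: revealed 14 new [(2,0) (2,1) (2,2) (3,0) (3,1) (4,0) (4,1) (4,2) (5,0) (5,1) (5,2) (6,0) (6,1) (6,2)] -> total=15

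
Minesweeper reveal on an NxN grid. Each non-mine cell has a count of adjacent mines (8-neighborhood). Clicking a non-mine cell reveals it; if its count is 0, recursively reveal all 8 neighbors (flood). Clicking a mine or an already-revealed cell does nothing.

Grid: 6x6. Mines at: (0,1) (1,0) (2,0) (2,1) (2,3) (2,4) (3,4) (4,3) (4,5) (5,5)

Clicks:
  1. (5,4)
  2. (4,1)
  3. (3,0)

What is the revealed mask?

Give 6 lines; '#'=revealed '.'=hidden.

Answer: ......
......
......
###...
###...
###.#.

Derivation:
Click 1 (5,4) count=3: revealed 1 new [(5,4)] -> total=1
Click 2 (4,1) count=0: revealed 9 new [(3,0) (3,1) (3,2) (4,0) (4,1) (4,2) (5,0) (5,1) (5,2)] -> total=10
Click 3 (3,0) count=2: revealed 0 new [(none)] -> total=10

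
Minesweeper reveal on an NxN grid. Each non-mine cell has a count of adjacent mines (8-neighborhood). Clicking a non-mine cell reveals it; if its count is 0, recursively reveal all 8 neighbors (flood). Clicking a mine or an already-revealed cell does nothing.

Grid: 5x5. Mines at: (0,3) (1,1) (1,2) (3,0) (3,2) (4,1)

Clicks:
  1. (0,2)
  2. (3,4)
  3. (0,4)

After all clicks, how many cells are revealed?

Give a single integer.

Answer: 10

Derivation:
Click 1 (0,2) count=3: revealed 1 new [(0,2)] -> total=1
Click 2 (3,4) count=0: revealed 8 new [(1,3) (1,4) (2,3) (2,4) (3,3) (3,4) (4,3) (4,4)] -> total=9
Click 3 (0,4) count=1: revealed 1 new [(0,4)] -> total=10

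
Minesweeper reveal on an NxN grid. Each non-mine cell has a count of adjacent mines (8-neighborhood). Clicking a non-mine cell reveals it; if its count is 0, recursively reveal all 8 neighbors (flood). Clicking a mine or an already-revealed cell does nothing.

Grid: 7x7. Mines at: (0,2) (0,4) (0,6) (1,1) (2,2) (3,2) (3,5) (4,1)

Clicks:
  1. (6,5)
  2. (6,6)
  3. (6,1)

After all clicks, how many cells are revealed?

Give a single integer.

Click 1 (6,5) count=0: revealed 19 new [(4,2) (4,3) (4,4) (4,5) (4,6) (5,0) (5,1) (5,2) (5,3) (5,4) (5,5) (5,6) (6,0) (6,1) (6,2) (6,3) (6,4) (6,5) (6,6)] -> total=19
Click 2 (6,6) count=0: revealed 0 new [(none)] -> total=19
Click 3 (6,1) count=0: revealed 0 new [(none)] -> total=19

Answer: 19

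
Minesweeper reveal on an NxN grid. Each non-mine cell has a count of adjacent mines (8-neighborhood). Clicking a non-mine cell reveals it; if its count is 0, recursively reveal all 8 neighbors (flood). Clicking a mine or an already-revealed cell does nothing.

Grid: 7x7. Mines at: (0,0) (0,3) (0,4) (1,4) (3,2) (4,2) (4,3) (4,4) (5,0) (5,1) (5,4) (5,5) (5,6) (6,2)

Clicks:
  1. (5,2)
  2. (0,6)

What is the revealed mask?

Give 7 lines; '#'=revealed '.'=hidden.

Answer: .....##
.....##
.....##
.....##
.....##
..#....
.......

Derivation:
Click 1 (5,2) count=4: revealed 1 new [(5,2)] -> total=1
Click 2 (0,6) count=0: revealed 10 new [(0,5) (0,6) (1,5) (1,6) (2,5) (2,6) (3,5) (3,6) (4,5) (4,6)] -> total=11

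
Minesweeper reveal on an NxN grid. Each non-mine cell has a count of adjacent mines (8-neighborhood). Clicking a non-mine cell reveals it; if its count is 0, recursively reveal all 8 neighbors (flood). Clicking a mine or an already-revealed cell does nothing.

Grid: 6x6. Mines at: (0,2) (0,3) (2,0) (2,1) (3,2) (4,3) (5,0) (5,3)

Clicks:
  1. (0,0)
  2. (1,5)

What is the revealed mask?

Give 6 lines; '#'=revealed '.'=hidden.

Click 1 (0,0) count=0: revealed 4 new [(0,0) (0,1) (1,0) (1,1)] -> total=4
Click 2 (1,5) count=0: revealed 15 new [(0,4) (0,5) (1,3) (1,4) (1,5) (2,3) (2,4) (2,5) (3,3) (3,4) (3,5) (4,4) (4,5) (5,4) (5,5)] -> total=19

Answer: ##..##
##.###
...###
...###
....##
....##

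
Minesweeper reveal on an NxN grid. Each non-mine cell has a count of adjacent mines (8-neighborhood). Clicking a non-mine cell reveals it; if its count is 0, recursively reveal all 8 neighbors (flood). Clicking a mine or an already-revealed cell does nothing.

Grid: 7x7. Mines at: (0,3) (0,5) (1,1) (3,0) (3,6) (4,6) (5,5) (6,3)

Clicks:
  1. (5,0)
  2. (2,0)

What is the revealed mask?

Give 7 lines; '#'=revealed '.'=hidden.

Answer: .......
..####.
######.
.#####.
######.
#####..
###....

Derivation:
Click 1 (5,0) count=0: revealed 28 new [(1,2) (1,3) (1,4) (1,5) (2,1) (2,2) (2,3) (2,4) (2,5) (3,1) (3,2) (3,3) (3,4) (3,5) (4,0) (4,1) (4,2) (4,3) (4,4) (4,5) (5,0) (5,1) (5,2) (5,3) (5,4) (6,0) (6,1) (6,2)] -> total=28
Click 2 (2,0) count=2: revealed 1 new [(2,0)] -> total=29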